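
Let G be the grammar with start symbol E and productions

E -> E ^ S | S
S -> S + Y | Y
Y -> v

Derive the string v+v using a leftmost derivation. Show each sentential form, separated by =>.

E => S => S+Y => Y+Y => v+Y => v+v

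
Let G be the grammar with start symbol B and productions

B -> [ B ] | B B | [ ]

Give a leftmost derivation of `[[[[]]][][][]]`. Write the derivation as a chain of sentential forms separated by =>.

B => [B]   [B -> [ B ]]
[B] => [BB]   [B -> B B]
[BB] => [BBB]   [B -> B B]
[BBB] => [BBBB]   [B -> B B]
[BBBB] => [[B]BBB]   [B -> [ B ]]
[[B]BBB] => [[[B]]BBB]   [B -> [ B ]]
[[[B]]BBB] => [[[[]]]BBB]   [B -> [ ]]
[[[[]]]BBB] => [[[[]]][]BB]   [B -> [ ]]
[[[[]]][]BB] => [[[[]]][][]B]   [B -> [ ]]
[[[[]]][][]B] => [[[[]]][][][]]   [B -> [ ]]

B => [B] => [BB] => [BBB] => [BBBB] => [[B]BBB] => [[[B]]BBB] => [[[[]]]BBB] => [[[[]]][]BB] => [[[[]]][][]B] => [[[[]]][][][]]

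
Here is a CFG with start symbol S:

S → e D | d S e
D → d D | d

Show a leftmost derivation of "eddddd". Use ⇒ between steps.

S ⇒ eD ⇒ edD ⇒ eddD ⇒ edddD ⇒ eddddD ⇒ eddddd

S ⇒ eD   [S → e D]
eD ⇒ edD   [D → d D]
edD ⇒ eddD   [D → d D]
eddD ⇒ edddD   [D → d D]
edddD ⇒ eddddD   [D → d D]
eddddD ⇒ eddddd   [D → d]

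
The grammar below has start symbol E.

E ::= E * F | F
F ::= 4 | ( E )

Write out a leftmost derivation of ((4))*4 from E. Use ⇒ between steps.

E ⇒ E*F ⇒ F*F ⇒ (E)*F ⇒ (F)*F ⇒ ((E))*F ⇒ ((F))*F ⇒ ((4))*F ⇒ ((4))*4

E ⇒ E*F   [E ::= E * F]
E*F ⇒ F*F   [E ::= F]
F*F ⇒ (E)*F   [F ::= ( E )]
(E)*F ⇒ (F)*F   [E ::= F]
(F)*F ⇒ ((E))*F   [F ::= ( E )]
((E))*F ⇒ ((F))*F   [E ::= F]
((F))*F ⇒ ((4))*F   [F ::= 4]
((4))*F ⇒ ((4))*4   [F ::= 4]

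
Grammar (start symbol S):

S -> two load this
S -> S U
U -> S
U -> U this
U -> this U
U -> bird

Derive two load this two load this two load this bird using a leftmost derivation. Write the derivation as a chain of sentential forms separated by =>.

S => S U   [S -> S U]
S U => S U U   [S -> S U]
S U U => S U U U   [S -> S U]
S U U U => two load this U U U   [S -> two load this]
two load this U U U => two load this S U U   [U -> S]
two load this S U U => two load this two load this U U   [S -> two load this]
two load this two load this U U => two load this two load this S U   [U -> S]
two load this two load this S U => two load this two load this two load this U   [S -> two load this]
two load this two load this two load this U => two load this two load this two load this bird   [U -> bird]

S => S U => S U U => S U U U => two load this U U U => two load this S U U => two load this two load this U U => two load this two load this S U => two load this two load this two load this U => two load this two load this two load this bird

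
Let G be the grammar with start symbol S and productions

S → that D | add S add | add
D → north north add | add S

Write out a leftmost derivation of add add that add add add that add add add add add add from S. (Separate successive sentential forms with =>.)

S => add S add => add add S add add => add add that D add add => add add that add S add add => add add that add add S add add add => add add that add add add S add add add add => add add that add add add that D add add add add => add add that add add add that add S add add add add => add add that add add add that add add add add add add

S => add S add   [S → add S add]
add S add => add add S add add   [S → add S add]
add add S add add => add add that D add add   [S → that D]
add add that D add add => add add that add S add add   [D → add S]
add add that add S add add => add add that add add S add add add   [S → add S add]
add add that add add S add add add => add add that add add add S add add add add   [S → add S add]
add add that add add add S add add add add => add add that add add add that D add add add add   [S → that D]
add add that add add add that D add add add add => add add that add add add that add S add add add add   [D → add S]
add add that add add add that add S add add add add => add add that add add add that add add add add add add   [S → add]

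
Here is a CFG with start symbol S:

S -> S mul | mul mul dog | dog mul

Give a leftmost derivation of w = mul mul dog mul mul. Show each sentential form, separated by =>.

S => S mul => S mul mul => mul mul dog mul mul

S => S mul   [S -> S mul]
S mul => S mul mul   [S -> S mul]
S mul mul => mul mul dog mul mul   [S -> mul mul dog]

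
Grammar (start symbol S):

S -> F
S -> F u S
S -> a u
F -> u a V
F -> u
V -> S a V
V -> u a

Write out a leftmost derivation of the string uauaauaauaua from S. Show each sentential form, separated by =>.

S => F => uaV => uaSaV => uaFaV => uauaV => uauaSaV => uauaauaV => uauaauaSaV => uauaauaauaV => uauaauaauaua

S => F   [S -> F]
F => uaV   [F -> u a V]
uaV => uaSaV   [V -> S a V]
uaSaV => uaFaV   [S -> F]
uaFaV => uauaV   [F -> u]
uauaV => uauaSaV   [V -> S a V]
uauaSaV => uauaauaV   [S -> a u]
uauaauaV => uauaauaSaV   [V -> S a V]
uauaauaSaV => uauaauaauaV   [S -> a u]
uauaauaauaV => uauaauaauaua   [V -> u a]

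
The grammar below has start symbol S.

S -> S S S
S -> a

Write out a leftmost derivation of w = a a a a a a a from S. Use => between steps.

S => S S S => S S S S S => S S S S S S S => a S S S S S S => a a S S S S S => a a a S S S S => a a a a S S S => a a a a a S S => a a a a a a S => a a a a a a a

S => S S S   [S -> S S S]
S S S => S S S S S   [S -> S S S]
S S S S S => S S S S S S S   [S -> S S S]
S S S S S S S => a S S S S S S   [S -> a]
a S S S S S S => a a S S S S S   [S -> a]
a a S S S S S => a a a S S S S   [S -> a]
a a a S S S S => a a a a S S S   [S -> a]
a a a a S S S => a a a a a S S   [S -> a]
a a a a a S S => a a a a a a S   [S -> a]
a a a a a a S => a a a a a a a   [S -> a]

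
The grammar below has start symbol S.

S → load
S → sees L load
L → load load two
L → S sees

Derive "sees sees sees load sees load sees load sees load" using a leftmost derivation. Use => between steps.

S => sees L load => sees S sees load => sees sees L load sees load => sees sees S sees load sees load => sees sees sees L load sees load sees load => sees sees sees S sees load sees load sees load => sees sees sees load sees load sees load sees load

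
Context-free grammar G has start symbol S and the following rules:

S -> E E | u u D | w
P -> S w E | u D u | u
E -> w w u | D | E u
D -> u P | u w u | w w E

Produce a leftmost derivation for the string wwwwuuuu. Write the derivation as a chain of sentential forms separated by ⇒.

S⇒EE⇒DE⇒wwEE⇒wwwwuE⇒wwwwuEu⇒wwwwuDu⇒wwwwuuPu⇒wwwwuuuu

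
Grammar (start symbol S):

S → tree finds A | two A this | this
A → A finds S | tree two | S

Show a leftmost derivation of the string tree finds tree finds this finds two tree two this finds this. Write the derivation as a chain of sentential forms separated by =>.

S => tree finds A => tree finds S => tree finds tree finds A => tree finds tree finds A finds S => tree finds tree finds A finds S finds S => tree finds tree finds S finds S finds S => tree finds tree finds this finds S finds S => tree finds tree finds this finds two A this finds S => tree finds tree finds this finds two tree two this finds S => tree finds tree finds this finds two tree two this finds this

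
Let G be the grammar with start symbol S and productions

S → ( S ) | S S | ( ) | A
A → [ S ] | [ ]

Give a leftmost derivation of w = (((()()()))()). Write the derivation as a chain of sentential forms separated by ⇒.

S⇒(S)⇒(SS)⇒((S)S)⇒(((S))S)⇒(((SS))S)⇒(((SSS))S)⇒(((()SS))S)⇒(((()()S))S)⇒(((()()()))S)⇒(((()()()))())

S ⇒ (S)   [S → ( S )]
(S) ⇒ (SS)   [S → S S]
(SS) ⇒ ((S)S)   [S → ( S )]
((S)S) ⇒ (((S))S)   [S → ( S )]
(((S))S) ⇒ (((SS))S)   [S → S S]
(((SS))S) ⇒ (((SSS))S)   [S → S S]
(((SSS))S) ⇒ (((()SS))S)   [S → ( )]
(((()SS))S) ⇒ (((()()S))S)   [S → ( )]
(((()()S))S) ⇒ (((()()()))S)   [S → ( )]
(((()()()))S) ⇒ (((()()()))())   [S → ( )]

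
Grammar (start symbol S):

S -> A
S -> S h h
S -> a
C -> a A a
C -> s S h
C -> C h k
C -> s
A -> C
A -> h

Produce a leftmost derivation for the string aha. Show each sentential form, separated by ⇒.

S ⇒ A ⇒ C ⇒ aAa ⇒ aha

S ⇒ A   [S -> A]
A ⇒ C   [A -> C]
C ⇒ aAa   [C -> a A a]
aAa ⇒ aha   [A -> h]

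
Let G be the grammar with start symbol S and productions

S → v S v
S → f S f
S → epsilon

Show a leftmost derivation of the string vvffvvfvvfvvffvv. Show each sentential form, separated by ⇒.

S ⇒ vSv ⇒ vvSvv ⇒ vvfSfvv ⇒ vvffSffvv ⇒ vvffvSvffvv ⇒ vvffvvSvvffvv ⇒ vvffvvfSfvvffvv ⇒ vvffvvfvSvfvvffvv ⇒ vvffvvfvvfvvffvv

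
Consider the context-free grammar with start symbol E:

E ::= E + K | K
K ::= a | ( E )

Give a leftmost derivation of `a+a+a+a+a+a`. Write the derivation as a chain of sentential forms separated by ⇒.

E ⇒ E+K   [E ::= E + K]
E+K ⇒ E+K+K   [E ::= E + K]
E+K+K ⇒ E+K+K+K   [E ::= E + K]
E+K+K+K ⇒ E+K+K+K+K   [E ::= E + K]
E+K+K+K+K ⇒ E+K+K+K+K+K   [E ::= E + K]
E+K+K+K+K+K ⇒ K+K+K+K+K+K   [E ::= K]
K+K+K+K+K+K ⇒ a+K+K+K+K+K   [K ::= a]
a+K+K+K+K+K ⇒ a+a+K+K+K+K   [K ::= a]
a+a+K+K+K+K ⇒ a+a+a+K+K+K   [K ::= a]
a+a+a+K+K+K ⇒ a+a+a+a+K+K   [K ::= a]
a+a+a+a+K+K ⇒ a+a+a+a+a+K   [K ::= a]
a+a+a+a+a+K ⇒ a+a+a+a+a+a   [K ::= a]

E ⇒ E+K ⇒ E+K+K ⇒ E+K+K+K ⇒ E+K+K+K+K ⇒ E+K+K+K+K+K ⇒ K+K+K+K+K+K ⇒ a+K+K+K+K+K ⇒ a+a+K+K+K+K ⇒ a+a+a+K+K+K ⇒ a+a+a+a+K+K ⇒ a+a+a+a+a+K ⇒ a+a+a+a+a+a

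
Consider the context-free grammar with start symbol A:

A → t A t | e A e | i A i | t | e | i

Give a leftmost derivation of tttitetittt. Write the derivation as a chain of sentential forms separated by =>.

A => tAt   [A → t A t]
tAt => ttAtt   [A → t A t]
ttAtt => tttAttt   [A → t A t]
tttAttt => tttiAittt   [A → i A i]
tttiAittt => tttitAtittt   [A → t A t]
tttitAtittt => tttitetittt   [A → e]

A => tAt => ttAtt => tttAttt => tttiAittt => tttitAtittt => tttitetittt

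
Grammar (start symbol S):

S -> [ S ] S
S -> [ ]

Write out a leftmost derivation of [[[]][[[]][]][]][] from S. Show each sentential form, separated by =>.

S => [S]S => [[S]S]S => [[[]]S]S => [[[]][S]S]S => [[[]][[S]S]S]S => [[[]][[[]]S]S]S => [[[]][[[]][]]S]S => [[[]][[[]][]][]]S => [[[]][[[]][]][]][]

S => [S]S   [S -> [ S ] S]
[S]S => [[S]S]S   [S -> [ S ] S]
[[S]S]S => [[[]]S]S   [S -> [ ]]
[[[]]S]S => [[[]][S]S]S   [S -> [ S ] S]
[[[]][S]S]S => [[[]][[S]S]S]S   [S -> [ S ] S]
[[[]][[S]S]S]S => [[[]][[[]]S]S]S   [S -> [ ]]
[[[]][[[]]S]S]S => [[[]][[[]][]]S]S   [S -> [ ]]
[[[]][[[]][]]S]S => [[[]][[[]][]][]]S   [S -> [ ]]
[[[]][[[]][]][]]S => [[[]][[[]][]][]][]   [S -> [ ]]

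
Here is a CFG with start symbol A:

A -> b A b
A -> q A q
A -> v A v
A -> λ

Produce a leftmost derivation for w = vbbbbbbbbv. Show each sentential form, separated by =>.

A => vAv => vbAbv => vbbAbbv => vbbbAbbbv => vbbbbAbbbbv => vbbbbbbbbv

A => vAv   [A -> v A v]
vAv => vbAbv   [A -> b A b]
vbAbv => vbbAbbv   [A -> b A b]
vbbAbbv => vbbbAbbbv   [A -> b A b]
vbbbAbbbv => vbbbbAbbbbv   [A -> b A b]
vbbbbAbbbbv => vbbbbbbbbv   [A -> λ]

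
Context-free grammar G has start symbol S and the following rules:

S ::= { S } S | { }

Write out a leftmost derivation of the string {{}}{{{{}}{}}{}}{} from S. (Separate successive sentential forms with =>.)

S => {S}S   [S ::= { S } S]
{S}S => {{}}S   [S ::= { }]
{{}}S => {{}}{S}S   [S ::= { S } S]
{{}}{S}S => {{}}{{S}S}S   [S ::= { S } S]
{{}}{{S}S}S => {{}}{{{S}S}S}S   [S ::= { S } S]
{{}}{{{S}S}S}S => {{}}{{{{}}S}S}S   [S ::= { }]
{{}}{{{{}}S}S}S => {{}}{{{{}}{}}S}S   [S ::= { }]
{{}}{{{{}}{}}S}S => {{}}{{{{}}{}}{}}S   [S ::= { }]
{{}}{{{{}}{}}{}}S => {{}}{{{{}}{}}{}}{}   [S ::= { }]

S => {S}S => {{}}S => {{}}{S}S => {{}}{{S}S}S => {{}}{{{S}S}S}S => {{}}{{{{}}S}S}S => {{}}{{{{}}{}}S}S => {{}}{{{{}}{}}{}}S => {{}}{{{{}}{}}{}}{}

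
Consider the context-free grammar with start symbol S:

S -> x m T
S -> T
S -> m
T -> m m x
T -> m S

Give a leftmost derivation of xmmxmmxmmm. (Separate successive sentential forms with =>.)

S => xmT   [S -> x m T]
xmT => xmmS   [T -> m S]
xmmS => xmmxmT   [S -> x m T]
xmmxmT => xmmxmmS   [T -> m S]
xmmxmmS => xmmxmmxmT   [S -> x m T]
xmmxmmxmT => xmmxmmxmmS   [T -> m S]
xmmxmmxmmS => xmmxmmxmmm   [S -> m]

S=>xmT=>xmmS=>xmmxmT=>xmmxmmS=>xmmxmmxmT=>xmmxmmxmmS=>xmmxmmxmmm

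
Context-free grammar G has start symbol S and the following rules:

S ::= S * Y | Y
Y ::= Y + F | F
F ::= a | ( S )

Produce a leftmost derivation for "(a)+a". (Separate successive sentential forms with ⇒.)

S ⇒ Y   [S ::= Y]
Y ⇒ Y+F   [Y ::= Y + F]
Y+F ⇒ F+F   [Y ::= F]
F+F ⇒ (S)+F   [F ::= ( S )]
(S)+F ⇒ (Y)+F   [S ::= Y]
(Y)+F ⇒ (F)+F   [Y ::= F]
(F)+F ⇒ (a)+F   [F ::= a]
(a)+F ⇒ (a)+a   [F ::= a]

S ⇒ Y ⇒ Y+F ⇒ F+F ⇒ (S)+F ⇒ (Y)+F ⇒ (F)+F ⇒ (a)+F ⇒ (a)+a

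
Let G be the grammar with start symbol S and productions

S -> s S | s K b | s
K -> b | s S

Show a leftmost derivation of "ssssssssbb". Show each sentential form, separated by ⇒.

S ⇒ sKb   [S -> s K b]
sKb ⇒ ssSb   [K -> s S]
ssSb ⇒ sssSb   [S -> s S]
sssSb ⇒ ssssKbb   [S -> s K b]
ssssKbb ⇒ sssssSbb   [K -> s S]
sssssSbb ⇒ ssssssSbb   [S -> s S]
ssssssSbb ⇒ sssssssSbb   [S -> s S]
sssssssSbb ⇒ ssssssssbb   [S -> s]

S⇒sKb⇒ssSb⇒sssSb⇒ssssKbb⇒sssssSbb⇒ssssssSbb⇒sssssssSbb⇒ssssssssbb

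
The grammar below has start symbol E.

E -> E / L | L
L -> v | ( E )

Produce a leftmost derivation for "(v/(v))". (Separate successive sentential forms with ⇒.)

E ⇒ L   [E -> L]
L ⇒ (E)   [L -> ( E )]
(E) ⇒ (E/L)   [E -> E / L]
(E/L) ⇒ (L/L)   [E -> L]
(L/L) ⇒ (v/L)   [L -> v]
(v/L) ⇒ (v/(E))   [L -> ( E )]
(v/(E)) ⇒ (v/(L))   [E -> L]
(v/(L)) ⇒ (v/(v))   [L -> v]

E ⇒ L ⇒ (E) ⇒ (E/L) ⇒ (L/L) ⇒ (v/L) ⇒ (v/(E)) ⇒ (v/(L)) ⇒ (v/(v))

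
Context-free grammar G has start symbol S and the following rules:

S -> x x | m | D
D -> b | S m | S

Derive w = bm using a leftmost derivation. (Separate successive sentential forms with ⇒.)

S ⇒ D ⇒ Sm ⇒ Dm ⇒ bm

S ⇒ D   [S -> D]
D ⇒ Sm   [D -> S m]
Sm ⇒ Dm   [S -> D]
Dm ⇒ bm   [D -> b]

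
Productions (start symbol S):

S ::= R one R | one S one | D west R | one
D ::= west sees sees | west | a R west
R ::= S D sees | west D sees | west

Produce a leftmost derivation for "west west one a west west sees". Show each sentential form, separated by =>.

S => D west R => west west R => west west S D sees => west west one D sees => west west one a R west sees => west west one a west west sees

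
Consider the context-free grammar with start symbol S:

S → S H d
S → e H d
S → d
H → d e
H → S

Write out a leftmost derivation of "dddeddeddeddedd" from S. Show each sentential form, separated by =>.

S => SHd => dHd => dSd => dSHdd => dSHdHdd => dSHdHdHdd => dSHdHdHdHdd => ddHdHdHdHdd => dddedHdHdHdd => dddeddedHdHdd => dddeddeddedHdd => dddeddeddeddedd

S => SHd   [S → S H d]
SHd => dHd   [S → d]
dHd => dSd   [H → S]
dSd => dSHdd   [S → S H d]
dSHdd => dSHdHdd   [S → S H d]
dSHdHdd => dSHdHdHdd   [S → S H d]
dSHdHdHdd => dSHdHdHdHdd   [S → S H d]
dSHdHdHdHdd => ddHdHdHdHdd   [S → d]
ddHdHdHdHdd => dddedHdHdHdd   [H → d e]
dddedHdHdHdd => dddeddedHdHdd   [H → d e]
dddeddedHdHdd => dddeddeddedHdd   [H → d e]
dddeddeddedHdd => dddeddeddeddedd   [H → d e]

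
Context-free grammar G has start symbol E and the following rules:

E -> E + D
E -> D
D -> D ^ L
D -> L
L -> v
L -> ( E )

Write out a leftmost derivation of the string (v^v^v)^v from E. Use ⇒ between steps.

E ⇒ D ⇒ D^L ⇒ L^L ⇒ (E)^L ⇒ (D)^L ⇒ (D^L)^L ⇒ (D^L^L)^L ⇒ (L^L^L)^L ⇒ (v^L^L)^L ⇒ (v^v^L)^L ⇒ (v^v^v)^L ⇒ (v^v^v)^v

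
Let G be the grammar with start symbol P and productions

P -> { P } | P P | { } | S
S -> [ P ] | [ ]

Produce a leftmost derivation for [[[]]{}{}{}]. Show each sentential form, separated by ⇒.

P ⇒ S   [P -> S]
S ⇒ [P]   [S -> [ P ]]
[P] ⇒ [PP]   [P -> P P]
[PP] ⇒ [PPP]   [P -> P P]
[PPP] ⇒ [SPP]   [P -> S]
[SPP] ⇒ [[P]PP]   [S -> [ P ]]
[[P]PP] ⇒ [[S]PP]   [P -> S]
[[S]PP] ⇒ [[[]]PP]   [S -> [ ]]
[[[]]PP] ⇒ [[[]]{}P]   [P -> { }]
[[[]]{}P] ⇒ [[[]]{}PP]   [P -> P P]
[[[]]{}PP] ⇒ [[[]]{}{}P]   [P -> { }]
[[[]]{}{}P] ⇒ [[[]]{}{}{}]   [P -> { }]

P ⇒ S ⇒ [P] ⇒ [PP] ⇒ [PPP] ⇒ [SPP] ⇒ [[P]PP] ⇒ [[S]PP] ⇒ [[[]]PP] ⇒ [[[]]{}P] ⇒ [[[]]{}PP] ⇒ [[[]]{}{}P] ⇒ [[[]]{}{}{}]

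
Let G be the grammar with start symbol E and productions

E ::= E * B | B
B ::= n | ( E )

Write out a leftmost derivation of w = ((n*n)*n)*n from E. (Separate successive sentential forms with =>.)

E => E*B   [E ::= E * B]
E*B => B*B   [E ::= B]
B*B => (E)*B   [B ::= ( E )]
(E)*B => (E*B)*B   [E ::= E * B]
(E*B)*B => (B*B)*B   [E ::= B]
(B*B)*B => ((E)*B)*B   [B ::= ( E )]
((E)*B)*B => ((E*B)*B)*B   [E ::= E * B]
((E*B)*B)*B => ((B*B)*B)*B   [E ::= B]
((B*B)*B)*B => ((n*B)*B)*B   [B ::= n]
((n*B)*B)*B => ((n*n)*B)*B   [B ::= n]
((n*n)*B)*B => ((n*n)*n)*B   [B ::= n]
((n*n)*n)*B => ((n*n)*n)*n   [B ::= n]

E => E*B => B*B => (E)*B => (E*B)*B => (B*B)*B => ((E)*B)*B => ((E*B)*B)*B => ((B*B)*B)*B => ((n*B)*B)*B => ((n*n)*B)*B => ((n*n)*n)*B => ((n*n)*n)*n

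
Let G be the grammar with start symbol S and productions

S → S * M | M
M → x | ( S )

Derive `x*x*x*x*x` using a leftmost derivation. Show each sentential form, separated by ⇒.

S ⇒ S*M   [S → S * M]
S*M ⇒ S*M*M   [S → S * M]
S*M*M ⇒ S*M*M*M   [S → S * M]
S*M*M*M ⇒ S*M*M*M*M   [S → S * M]
S*M*M*M*M ⇒ M*M*M*M*M   [S → M]
M*M*M*M*M ⇒ x*M*M*M*M   [M → x]
x*M*M*M*M ⇒ x*x*M*M*M   [M → x]
x*x*M*M*M ⇒ x*x*x*M*M   [M → x]
x*x*x*M*M ⇒ x*x*x*x*M   [M → x]
x*x*x*x*M ⇒ x*x*x*x*x   [M → x]

S ⇒ S*M ⇒ S*M*M ⇒ S*M*M*M ⇒ S*M*M*M*M ⇒ M*M*M*M*M ⇒ x*M*M*M*M ⇒ x*x*M*M*M ⇒ x*x*x*M*M ⇒ x*x*x*x*M ⇒ x*x*x*x*x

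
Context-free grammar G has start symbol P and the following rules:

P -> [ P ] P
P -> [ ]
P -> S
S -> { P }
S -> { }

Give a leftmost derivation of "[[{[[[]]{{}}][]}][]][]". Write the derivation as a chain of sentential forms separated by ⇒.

P ⇒ [P]P ⇒ [[P]P]P ⇒ [[S]P]P ⇒ [[{P}]P]P ⇒ [[{[P]P}]P]P ⇒ [[{[[P]P]P}]P]P ⇒ [[{[[[]]P]P}]P]P ⇒ [[{[[[]]S]P}]P]P ⇒ [[{[[[]]{P}]P}]P]P ⇒ [[{[[[]]{S}]P}]P]P ⇒ [[{[[[]]{{}}]P}]P]P ⇒ [[{[[[]]{{}}][]}]P]P ⇒ [[{[[[]]{{}}][]}][]]P ⇒ [[{[[[]]{{}}][]}][]][]

P ⇒ [P]P   [P -> [ P ] P]
[P]P ⇒ [[P]P]P   [P -> [ P ] P]
[[P]P]P ⇒ [[S]P]P   [P -> S]
[[S]P]P ⇒ [[{P}]P]P   [S -> { P }]
[[{P}]P]P ⇒ [[{[P]P}]P]P   [P -> [ P ] P]
[[{[P]P}]P]P ⇒ [[{[[P]P]P}]P]P   [P -> [ P ] P]
[[{[[P]P]P}]P]P ⇒ [[{[[[]]P]P}]P]P   [P -> [ ]]
[[{[[[]]P]P}]P]P ⇒ [[{[[[]]S]P}]P]P   [P -> S]
[[{[[[]]S]P}]P]P ⇒ [[{[[[]]{P}]P}]P]P   [S -> { P }]
[[{[[[]]{P}]P}]P]P ⇒ [[{[[[]]{S}]P}]P]P   [P -> S]
[[{[[[]]{S}]P}]P]P ⇒ [[{[[[]]{{}}]P}]P]P   [S -> { }]
[[{[[[]]{{}}]P}]P]P ⇒ [[{[[[]]{{}}][]}]P]P   [P -> [ ]]
[[{[[[]]{{}}][]}]P]P ⇒ [[{[[[]]{{}}][]}][]]P   [P -> [ ]]
[[{[[[]]{{}}][]}][]]P ⇒ [[{[[[]]{{}}][]}][]][]   [P -> [ ]]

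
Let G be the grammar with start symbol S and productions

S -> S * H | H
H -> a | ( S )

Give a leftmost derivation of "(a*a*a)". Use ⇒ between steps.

S ⇒ H   [S -> H]
H ⇒ (S)   [H -> ( S )]
(S) ⇒ (S*H)   [S -> S * H]
(S*H) ⇒ (S*H*H)   [S -> S * H]
(S*H*H) ⇒ (H*H*H)   [S -> H]
(H*H*H) ⇒ (a*H*H)   [H -> a]
(a*H*H) ⇒ (a*a*H)   [H -> a]
(a*a*H) ⇒ (a*a*a)   [H -> a]

S ⇒ H ⇒ (S) ⇒ (S*H) ⇒ (S*H*H) ⇒ (H*H*H) ⇒ (a*H*H) ⇒ (a*a*H) ⇒ (a*a*a)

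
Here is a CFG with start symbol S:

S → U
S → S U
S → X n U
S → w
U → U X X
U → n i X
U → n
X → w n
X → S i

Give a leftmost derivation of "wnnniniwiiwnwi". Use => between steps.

S => XnU   [S → X n U]
XnU => wnnU   [X → w n]
wnnU => wnnUXX   [U → U X X]
wnnUXX => wnnniXXX   [U → n i X]
wnnniXXX => wnnniSiXX   [X → S i]
wnnniSiXX => wnnniUiXX   [S → U]
wnnniUiXX => wnnniniXiXX   [U → n i X]
wnnniniXiXX => wnnniniSiiXX   [X → S i]
wnnniniSiiXX => wnnniniwiiXX   [S → w]
wnnniniwiiXX => wnnniniwiiwnX   [X → w n]
wnnniniwiiwnX => wnnniniwiiwnSi   [X → S i]
wnnniniwiiwnSi => wnnniniwiiwnwi   [S → w]

S => XnU => wnnU => wnnUXX => wnnniXXX => wnnniSiXX => wnnniUiXX => wnnniniXiXX => wnnniniSiiXX => wnnniniwiiXX => wnnniniwiiwnX => wnnniniwiiwnSi => wnnniniwiiwnwi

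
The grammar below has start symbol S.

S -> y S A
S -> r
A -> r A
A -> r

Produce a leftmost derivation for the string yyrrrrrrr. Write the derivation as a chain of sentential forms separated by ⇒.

S ⇒ ySA ⇒ yySAA ⇒ yyrAA ⇒ yyrrAA ⇒ yyrrrAA ⇒ yyrrrrAA ⇒ yyrrrrrAA ⇒ yyrrrrrrA ⇒ yyrrrrrrr

S ⇒ ySA   [S -> y S A]
ySA ⇒ yySAA   [S -> y S A]
yySAA ⇒ yyrAA   [S -> r]
yyrAA ⇒ yyrrAA   [A -> r A]
yyrrAA ⇒ yyrrrAA   [A -> r A]
yyrrrAA ⇒ yyrrrrAA   [A -> r A]
yyrrrrAA ⇒ yyrrrrrAA   [A -> r A]
yyrrrrrAA ⇒ yyrrrrrrA   [A -> r]
yyrrrrrrA ⇒ yyrrrrrrr   [A -> r]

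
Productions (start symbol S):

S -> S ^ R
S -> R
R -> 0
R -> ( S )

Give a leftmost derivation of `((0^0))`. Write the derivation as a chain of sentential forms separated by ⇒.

S⇒R⇒(S)⇒(R)⇒((S))⇒((S^R))⇒((R^R))⇒((0^R))⇒((0^0))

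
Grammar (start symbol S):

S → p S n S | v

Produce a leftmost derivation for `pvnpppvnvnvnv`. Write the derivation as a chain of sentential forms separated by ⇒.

S ⇒ pSnS ⇒ pvnS ⇒ pvnpSnS ⇒ pvnppSnSnS ⇒ pvnpppSnSnSnS ⇒ pvnpppvnSnSnS ⇒ pvnpppvnvnSnS ⇒ pvnpppvnvnvnS ⇒ pvnpppvnvnvnv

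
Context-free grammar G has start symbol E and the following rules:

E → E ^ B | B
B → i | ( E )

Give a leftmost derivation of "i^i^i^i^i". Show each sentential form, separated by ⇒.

E ⇒ E^B   [E → E ^ B]
E^B ⇒ E^B^B   [E → E ^ B]
E^B^B ⇒ E^B^B^B   [E → E ^ B]
E^B^B^B ⇒ E^B^B^B^B   [E → E ^ B]
E^B^B^B^B ⇒ B^B^B^B^B   [E → B]
B^B^B^B^B ⇒ i^B^B^B^B   [B → i]
i^B^B^B^B ⇒ i^i^B^B^B   [B → i]
i^i^B^B^B ⇒ i^i^i^B^B   [B → i]
i^i^i^B^B ⇒ i^i^i^i^B   [B → i]
i^i^i^i^B ⇒ i^i^i^i^i   [B → i]

E ⇒ E^B ⇒ E^B^B ⇒ E^B^B^B ⇒ E^B^B^B^B ⇒ B^B^B^B^B ⇒ i^B^B^B^B ⇒ i^i^B^B^B ⇒ i^i^i^B^B ⇒ i^i^i^i^B ⇒ i^i^i^i^i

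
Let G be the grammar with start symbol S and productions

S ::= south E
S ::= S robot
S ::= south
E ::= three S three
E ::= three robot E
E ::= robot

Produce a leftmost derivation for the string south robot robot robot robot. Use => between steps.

S => S robot => S robot robot => S robot robot robot => S robot robot robot robot => south robot robot robot robot

S => S robot   [S ::= S robot]
S robot => S robot robot   [S ::= S robot]
S robot robot => S robot robot robot   [S ::= S robot]
S robot robot robot => S robot robot robot robot   [S ::= S robot]
S robot robot robot robot => south robot robot robot robot   [S ::= south]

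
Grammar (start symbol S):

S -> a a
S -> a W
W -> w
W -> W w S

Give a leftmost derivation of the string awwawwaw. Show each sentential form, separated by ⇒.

S⇒aW⇒aWwS⇒aWwSwS⇒awwSwS⇒awwaWwS⇒awwawwS⇒awwawwaW⇒awwawwaw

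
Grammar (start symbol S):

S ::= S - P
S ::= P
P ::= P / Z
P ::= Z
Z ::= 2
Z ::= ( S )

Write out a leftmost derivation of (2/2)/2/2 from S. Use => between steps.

S => P   [S ::= P]
P => P/Z   [P ::= P / Z]
P/Z => P/Z/Z   [P ::= P / Z]
P/Z/Z => Z/Z/Z   [P ::= Z]
Z/Z/Z => (S)/Z/Z   [Z ::= ( S )]
(S)/Z/Z => (P)/Z/Z   [S ::= P]
(P)/Z/Z => (P/Z)/Z/Z   [P ::= P / Z]
(P/Z)/Z/Z => (Z/Z)/Z/Z   [P ::= Z]
(Z/Z)/Z/Z => (2/Z)/Z/Z   [Z ::= 2]
(2/Z)/Z/Z => (2/2)/Z/Z   [Z ::= 2]
(2/2)/Z/Z => (2/2)/2/Z   [Z ::= 2]
(2/2)/2/Z => (2/2)/2/2   [Z ::= 2]

S=>P=>P/Z=>P/Z/Z=>Z/Z/Z=>(S)/Z/Z=>(P)/Z/Z=>(P/Z)/Z/Z=>(Z/Z)/Z/Z=>(2/Z)/Z/Z=>(2/2)/Z/Z=>(2/2)/2/Z=>(2/2)/2/2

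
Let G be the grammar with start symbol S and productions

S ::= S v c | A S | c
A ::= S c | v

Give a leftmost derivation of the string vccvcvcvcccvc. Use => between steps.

S => AS => vS => vSvc => vASvc => vScSvc => vccSvc => vccASvc => vccScSvc => vccSvccSvc => vccASvccSvc => vccvSvccSvc => vccvSvcvccSvc => vccvcvcvccSvc => vccvcvcvcccvc

S => AS   [S ::= A S]
AS => vS   [A ::= v]
vS => vSvc   [S ::= S v c]
vSvc => vASvc   [S ::= A S]
vASvc => vScSvc   [A ::= S c]
vScSvc => vccSvc   [S ::= c]
vccSvc => vccASvc   [S ::= A S]
vccASvc => vccScSvc   [A ::= S c]
vccScSvc => vccSvccSvc   [S ::= S v c]
vccSvccSvc => vccASvccSvc   [S ::= A S]
vccASvccSvc => vccvSvccSvc   [A ::= v]
vccvSvccSvc => vccvSvcvccSvc   [S ::= S v c]
vccvSvcvccSvc => vccvcvcvccSvc   [S ::= c]
vccvcvcvccSvc => vccvcvcvcccvc   [S ::= c]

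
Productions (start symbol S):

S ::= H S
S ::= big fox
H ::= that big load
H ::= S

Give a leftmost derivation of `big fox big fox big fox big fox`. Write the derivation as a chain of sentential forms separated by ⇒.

S ⇒ H S ⇒ S S ⇒ H S S ⇒ S S S ⇒ H S S S ⇒ S S S S ⇒ big fox S S S ⇒ big fox big fox S S ⇒ big fox big fox big fox S ⇒ big fox big fox big fox big fox

S ⇒ H S   [S ::= H S]
H S ⇒ S S   [H ::= S]
S S ⇒ H S S   [S ::= H S]
H S S ⇒ S S S   [H ::= S]
S S S ⇒ H S S S   [S ::= H S]
H S S S ⇒ S S S S   [H ::= S]
S S S S ⇒ big fox S S S   [S ::= big fox]
big fox S S S ⇒ big fox big fox S S   [S ::= big fox]
big fox big fox S S ⇒ big fox big fox big fox S   [S ::= big fox]
big fox big fox big fox S ⇒ big fox big fox big fox big fox   [S ::= big fox]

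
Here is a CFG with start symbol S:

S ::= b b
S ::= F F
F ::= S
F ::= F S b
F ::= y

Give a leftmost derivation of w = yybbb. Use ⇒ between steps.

S⇒FF⇒yF⇒yFSb⇒yySb⇒yybbb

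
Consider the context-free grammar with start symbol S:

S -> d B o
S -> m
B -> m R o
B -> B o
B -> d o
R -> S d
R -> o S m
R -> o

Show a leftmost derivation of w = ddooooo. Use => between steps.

S => dBo => dBoo => dBooo => dBoooo => ddooooo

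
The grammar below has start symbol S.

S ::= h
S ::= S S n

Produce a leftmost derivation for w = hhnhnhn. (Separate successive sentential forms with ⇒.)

S ⇒ SSn   [S ::= S S n]
SSn ⇒ SSnSn   [S ::= S S n]
SSnSn ⇒ SSnSnSn   [S ::= S S n]
SSnSnSn ⇒ hSnSnSn   [S ::= h]
hSnSnSn ⇒ hhnSnSn   [S ::= h]
hhnSnSn ⇒ hhnhnSn   [S ::= h]
hhnhnSn ⇒ hhnhnhn   [S ::= h]

S ⇒ SSn ⇒ SSnSn ⇒ SSnSnSn ⇒ hSnSnSn ⇒ hhnSnSn ⇒ hhnhnSn ⇒ hhnhnhn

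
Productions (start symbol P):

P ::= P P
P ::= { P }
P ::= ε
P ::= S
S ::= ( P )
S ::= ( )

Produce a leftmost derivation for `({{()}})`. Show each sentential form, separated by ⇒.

P ⇒ S ⇒ (P) ⇒ ({P}) ⇒ ({{P}}) ⇒ ({{S}}) ⇒ ({{()}})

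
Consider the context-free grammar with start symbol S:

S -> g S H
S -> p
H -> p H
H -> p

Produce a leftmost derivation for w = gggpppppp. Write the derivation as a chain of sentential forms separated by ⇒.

S ⇒ gSH   [S -> g S H]
gSH ⇒ ggSHH   [S -> g S H]
ggSHH ⇒ gggSHHH   [S -> g S H]
gggSHHH ⇒ gggpHHH   [S -> p]
gggpHHH ⇒ gggppHHH   [H -> p H]
gggppHHH ⇒ gggpppHHH   [H -> p H]
gggpppHHH ⇒ gggppppHH   [H -> p]
gggppppHH ⇒ gggpppppH   [H -> p]
gggpppppH ⇒ gggpppppp   [H -> p]

S⇒gSH⇒ggSHH⇒gggSHHH⇒gggpHHH⇒gggppHHH⇒gggpppHHH⇒gggppppHH⇒gggpppppH⇒gggpppppp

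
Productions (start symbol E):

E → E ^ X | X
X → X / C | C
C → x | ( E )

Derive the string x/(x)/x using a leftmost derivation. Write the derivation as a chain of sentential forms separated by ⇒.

E ⇒ X   [E → X]
X ⇒ X/C   [X → X / C]
X/C ⇒ X/C/C   [X → X / C]
X/C/C ⇒ C/C/C   [X → C]
C/C/C ⇒ x/C/C   [C → x]
x/C/C ⇒ x/(E)/C   [C → ( E )]
x/(E)/C ⇒ x/(X)/C   [E → X]
x/(X)/C ⇒ x/(C)/C   [X → C]
x/(C)/C ⇒ x/(x)/C   [C → x]
x/(x)/C ⇒ x/(x)/x   [C → x]

E⇒X⇒X/C⇒X/C/C⇒C/C/C⇒x/C/C⇒x/(E)/C⇒x/(X)/C⇒x/(C)/C⇒x/(x)/C⇒x/(x)/x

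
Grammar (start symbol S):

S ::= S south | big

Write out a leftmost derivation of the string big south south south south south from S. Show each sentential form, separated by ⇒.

S ⇒ S south   [S ::= S south]
S south ⇒ S south south   [S ::= S south]
S south south ⇒ S south south south   [S ::= S south]
S south south south ⇒ S south south south south   [S ::= S south]
S south south south south ⇒ S south south south south south   [S ::= S south]
S south south south south south ⇒ big south south south south south   [S ::= big]

S ⇒ S south ⇒ S south south ⇒ S south south south ⇒ S south south south south ⇒ S south south south south south ⇒ big south south south south south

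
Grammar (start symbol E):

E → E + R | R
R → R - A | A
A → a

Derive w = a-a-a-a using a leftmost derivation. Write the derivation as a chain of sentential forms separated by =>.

E => R => R-A => R-A-A => R-A-A-A => A-A-A-A => a-A-A-A => a-a-A-A => a-a-a-A => a-a-a-a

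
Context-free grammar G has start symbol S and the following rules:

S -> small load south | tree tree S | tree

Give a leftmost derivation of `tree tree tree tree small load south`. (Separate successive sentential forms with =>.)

S => tree tree S => tree tree tree tree S => tree tree tree tree small load south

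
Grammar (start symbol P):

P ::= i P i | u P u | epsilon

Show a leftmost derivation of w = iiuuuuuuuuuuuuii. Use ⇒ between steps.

P ⇒ iPi ⇒ iiPii ⇒ iiuPuii ⇒ iiuuPuuii ⇒ iiuuuPuuuii ⇒ iiuuuuPuuuuii ⇒ iiuuuuuPuuuuuii ⇒ iiuuuuuuPuuuuuuii ⇒ iiuuuuuuuuuuuuii

P ⇒ iPi   [P ::= i P i]
iPi ⇒ iiPii   [P ::= i P i]
iiPii ⇒ iiuPuii   [P ::= u P u]
iiuPuii ⇒ iiuuPuuii   [P ::= u P u]
iiuuPuuii ⇒ iiuuuPuuuii   [P ::= u P u]
iiuuuPuuuii ⇒ iiuuuuPuuuuii   [P ::= u P u]
iiuuuuPuuuuii ⇒ iiuuuuuPuuuuuii   [P ::= u P u]
iiuuuuuPuuuuuii ⇒ iiuuuuuuPuuuuuuii   [P ::= u P u]
iiuuuuuuPuuuuuuii ⇒ iiuuuuuuuuuuuuii   [P ::= epsilon]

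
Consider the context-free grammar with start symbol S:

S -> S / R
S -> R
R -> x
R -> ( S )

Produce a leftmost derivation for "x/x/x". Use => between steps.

S=>S/R=>S/R/R=>R/R/R=>x/R/R=>x/x/R=>x/x/x

S => S/R   [S -> S / R]
S/R => S/R/R   [S -> S / R]
S/R/R => R/R/R   [S -> R]
R/R/R => x/R/R   [R -> x]
x/R/R => x/x/R   [R -> x]
x/x/R => x/x/x   [R -> x]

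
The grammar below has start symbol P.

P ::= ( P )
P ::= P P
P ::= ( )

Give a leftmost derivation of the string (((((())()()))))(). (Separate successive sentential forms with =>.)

P => PP => (P)P => ((P))P => (((P)))P => ((((P))))P => ((((PP))))P => ((((PPP))))P => (((((P)PP))))P => (((((())PP))))P => (((((())()P))))P => (((((())()()))))P => (((((())()()))))()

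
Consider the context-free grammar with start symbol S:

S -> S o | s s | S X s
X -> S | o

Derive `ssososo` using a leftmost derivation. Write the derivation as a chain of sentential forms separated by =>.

S => So   [S -> S o]
So => SXso   [S -> S X s]
SXso => SXsXso   [S -> S X s]
SXsXso => ssXsXso   [S -> s s]
ssXsXso => ssosXso   [X -> o]
ssosXso => ssososo   [X -> o]

S=>So=>SXso=>SXsXso=>ssXsXso=>ssosXso=>ssososo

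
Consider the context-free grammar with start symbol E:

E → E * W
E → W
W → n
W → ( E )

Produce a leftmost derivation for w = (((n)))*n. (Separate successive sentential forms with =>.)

E=>E*W=>W*W=>(E)*W=>(W)*W=>((E))*W=>((W))*W=>(((E)))*W=>(((W)))*W=>(((n)))*W=>(((n)))*n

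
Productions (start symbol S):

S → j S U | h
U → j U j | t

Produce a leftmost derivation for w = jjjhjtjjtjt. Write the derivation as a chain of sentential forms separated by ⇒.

S ⇒ jSU   [S → j S U]
jSU ⇒ jjSUU   [S → j S U]
jjSUU ⇒ jjjSUUU   [S → j S U]
jjjSUUU ⇒ jjjhUUU   [S → h]
jjjhUUU ⇒ jjjhjUjUU   [U → j U j]
jjjhjUjUU ⇒ jjjhjtjUU   [U → t]
jjjhjtjUU ⇒ jjjhjtjjUjU   [U → j U j]
jjjhjtjjUjU ⇒ jjjhjtjjtjU   [U → t]
jjjhjtjjtjU ⇒ jjjhjtjjtjt   [U → t]

S ⇒ jSU ⇒ jjSUU ⇒ jjjSUUU ⇒ jjjhUUU ⇒ jjjhjUjUU ⇒ jjjhjtjUU ⇒ jjjhjtjjUjU ⇒ jjjhjtjjtjU ⇒ jjjhjtjjtjt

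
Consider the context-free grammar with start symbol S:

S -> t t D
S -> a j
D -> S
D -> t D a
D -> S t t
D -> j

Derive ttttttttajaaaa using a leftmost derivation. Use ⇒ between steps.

S⇒ttD⇒tttDa⇒ttttDaa⇒ttttSaa⇒ttttttDaa⇒tttttttDaaa⇒ttttttttDaaaa⇒ttttttttSaaaa⇒ttttttttajaaaa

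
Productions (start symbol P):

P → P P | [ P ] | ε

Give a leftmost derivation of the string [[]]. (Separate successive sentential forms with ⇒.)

P ⇒ PP ⇒ PPP ⇒ PPPP ⇒ [P]PPP ⇒ [[P]]PPP ⇒ [[]]PPP ⇒ [[]]PP ⇒ [[]]P ⇒ [[]]

P ⇒ PP   [P → P P]
PP ⇒ PPP   [P → P P]
PPP ⇒ PPPP   [P → P P]
PPPP ⇒ [P]PPP   [P → [ P ]]
[P]PPP ⇒ [[P]]PPP   [P → [ P ]]
[[P]]PPP ⇒ [[]]PPP   [P → ε]
[[]]PPP ⇒ [[]]PP   [P → ε]
[[]]PP ⇒ [[]]P   [P → ε]
[[]]P ⇒ [[]]   [P → ε]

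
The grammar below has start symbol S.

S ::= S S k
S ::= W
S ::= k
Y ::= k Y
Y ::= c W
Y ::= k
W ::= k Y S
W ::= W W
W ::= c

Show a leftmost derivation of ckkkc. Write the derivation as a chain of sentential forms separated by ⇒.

S⇒W⇒WW⇒cW⇒cWW⇒ckYSW⇒ckkSW⇒ckkkW⇒ckkkc

S ⇒ W   [S ::= W]
W ⇒ WW   [W ::= W W]
WW ⇒ cW   [W ::= c]
cW ⇒ cWW   [W ::= W W]
cWW ⇒ ckYSW   [W ::= k Y S]
ckYSW ⇒ ckkSW   [Y ::= k]
ckkSW ⇒ ckkkW   [S ::= k]
ckkkW ⇒ ckkkc   [W ::= c]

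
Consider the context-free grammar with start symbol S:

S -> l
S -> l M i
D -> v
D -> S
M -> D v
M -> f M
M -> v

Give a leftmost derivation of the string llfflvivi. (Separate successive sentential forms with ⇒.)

S ⇒ lMi ⇒ lDvi ⇒ lSvi ⇒ llMivi ⇒ llfMivi ⇒ llffMivi ⇒ llffDvivi ⇒ llffSvivi ⇒ llfflvivi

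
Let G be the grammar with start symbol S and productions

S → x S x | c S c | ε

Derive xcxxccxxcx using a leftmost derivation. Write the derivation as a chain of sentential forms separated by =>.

S => xSx => xcScx => xcxSxcx => xcxxSxxcx => xcxxcScxxcx => xcxxccxxcx

S => xSx   [S → x S x]
xSx => xcScx   [S → c S c]
xcScx => xcxSxcx   [S → x S x]
xcxSxcx => xcxxSxxcx   [S → x S x]
xcxxSxxcx => xcxxcScxxcx   [S → c S c]
xcxxcScxxcx => xcxxccxxcx   [S → ε]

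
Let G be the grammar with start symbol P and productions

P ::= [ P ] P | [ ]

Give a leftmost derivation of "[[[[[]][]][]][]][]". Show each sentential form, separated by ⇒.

P ⇒ [P]P   [P ::= [ P ] P]
[P]P ⇒ [[P]P]P   [P ::= [ P ] P]
[[P]P]P ⇒ [[[P]P]P]P   [P ::= [ P ] P]
[[[P]P]P]P ⇒ [[[[P]P]P]P]P   [P ::= [ P ] P]
[[[[P]P]P]P]P ⇒ [[[[[]]P]P]P]P   [P ::= [ ]]
[[[[[]]P]P]P]P ⇒ [[[[[]][]]P]P]P   [P ::= [ ]]
[[[[[]][]]P]P]P ⇒ [[[[[]][]][]]P]P   [P ::= [ ]]
[[[[[]][]][]]P]P ⇒ [[[[[]][]][]][]]P   [P ::= [ ]]
[[[[[]][]][]][]]P ⇒ [[[[[]][]][]][]][]   [P ::= [ ]]

P ⇒ [P]P ⇒ [[P]P]P ⇒ [[[P]P]P]P ⇒ [[[[P]P]P]P]P ⇒ [[[[[]]P]P]P]P ⇒ [[[[[]][]]P]P]P ⇒ [[[[[]][]][]]P]P ⇒ [[[[[]][]][]][]]P ⇒ [[[[[]][]][]][]][]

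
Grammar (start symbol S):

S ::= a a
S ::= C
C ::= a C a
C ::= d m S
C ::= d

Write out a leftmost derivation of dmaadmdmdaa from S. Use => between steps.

S => C => dmS => dmC => dmaCa => dmaaCaa => dmaadmSaa => dmaadmCaa => dmaadmdmSaa => dmaadmdmCaa => dmaadmdmdaa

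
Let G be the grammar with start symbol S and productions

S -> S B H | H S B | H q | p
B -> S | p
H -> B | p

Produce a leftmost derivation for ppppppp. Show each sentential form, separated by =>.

S => HSB => pSB => pSBHB => pHSBBHB => ppSBBHB => pppBBHB => ppppBHB => pppppHB => ppppppB => ppppppp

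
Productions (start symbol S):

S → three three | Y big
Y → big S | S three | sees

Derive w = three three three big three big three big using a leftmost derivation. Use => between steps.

S => Y big => S three big => Y big three big => S three big three big => Y big three big three big => S three big three big three big => three three three big three big three big

S => Y big   [S → Y big]
Y big => S three big   [Y → S three]
S three big => Y big three big   [S → Y big]
Y big three big => S three big three big   [Y → S three]
S three big three big => Y big three big three big   [S → Y big]
Y big three big three big => S three big three big three big   [Y → S three]
S three big three big three big => three three three big three big three big   [S → three three]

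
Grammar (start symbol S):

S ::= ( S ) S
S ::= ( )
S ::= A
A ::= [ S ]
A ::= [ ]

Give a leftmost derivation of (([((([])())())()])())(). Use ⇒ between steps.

S ⇒ (S)S   [S ::= ( S ) S]
(S)S ⇒ ((S)S)S   [S ::= ( S ) S]
((S)S)S ⇒ ((A)S)S   [S ::= A]
((A)S)S ⇒ (([S])S)S   [A ::= [ S ]]
(([S])S)S ⇒ (([(S)S])S)S   [S ::= ( S ) S]
(([(S)S])S)S ⇒ (([((S)S)S])S)S   [S ::= ( S ) S]
(([((S)S)S])S)S ⇒ (([(((S)S)S)S])S)S   [S ::= ( S ) S]
(([(((S)S)S)S])S)S ⇒ (([(((A)S)S)S])S)S   [S ::= A]
(([(((A)S)S)S])S)S ⇒ (([((([])S)S)S])S)S   [A ::= [ ]]
(([((([])S)S)S])S)S ⇒ (([((([])())S)S])S)S   [S ::= ( )]
(([((([])())S)S])S)S ⇒ (([((([])())())S])S)S   [S ::= ( )]
(([((([])())())S])S)S ⇒ (([((([])())())()])S)S   [S ::= ( )]
(([((([])())())()])S)S ⇒ (([((([])())())()])())S   [S ::= ( )]
(([((([])())())()])())S ⇒ (([((([])())())()])())()   [S ::= ( )]

S ⇒ (S)S ⇒ ((S)S)S ⇒ ((A)S)S ⇒ (([S])S)S ⇒ (([(S)S])S)S ⇒ (([((S)S)S])S)S ⇒ (([(((S)S)S)S])S)S ⇒ (([(((A)S)S)S])S)S ⇒ (([((([])S)S)S])S)S ⇒ (([((([])())S)S])S)S ⇒ (([((([])())())S])S)S ⇒ (([((([])())())()])S)S ⇒ (([((([])())())()])())S ⇒ (([((([])())())()])())()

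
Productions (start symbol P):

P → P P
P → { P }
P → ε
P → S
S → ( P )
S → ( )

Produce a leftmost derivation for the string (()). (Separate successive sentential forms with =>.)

P => PP => SP => (P)P => (S)P => (())P => (())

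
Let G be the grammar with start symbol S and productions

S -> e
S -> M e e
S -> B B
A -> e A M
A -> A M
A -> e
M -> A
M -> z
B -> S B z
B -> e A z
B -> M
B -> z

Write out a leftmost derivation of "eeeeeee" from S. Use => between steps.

S => Mee => Aee => eAMee => eAMMee => eeMMee => eeAMee => eeAMMee => eeeMMee => eeeAMee => eeeeMee => eeeeAee => eeeeeee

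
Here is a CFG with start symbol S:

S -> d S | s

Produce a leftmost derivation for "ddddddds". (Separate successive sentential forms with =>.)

S => dS => ddS => dddS => ddddS => dddddS => ddddddS => dddddddS => ddddddds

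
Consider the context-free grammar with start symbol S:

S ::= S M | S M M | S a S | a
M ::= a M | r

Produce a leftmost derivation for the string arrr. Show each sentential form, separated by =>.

S => SMM => SMMM => aMMM => arMM => arrM => arrr

S => SMM   [S ::= S M M]
SMM => SMMM   [S ::= S M]
SMMM => aMMM   [S ::= a]
aMMM => arMM   [M ::= r]
arMM => arrM   [M ::= r]
arrM => arrr   [M ::= r]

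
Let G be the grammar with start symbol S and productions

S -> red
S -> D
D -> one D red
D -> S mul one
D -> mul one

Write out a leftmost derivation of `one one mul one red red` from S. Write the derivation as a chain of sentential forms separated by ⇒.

S ⇒ D ⇒ one D red ⇒ one one D red red ⇒ one one mul one red red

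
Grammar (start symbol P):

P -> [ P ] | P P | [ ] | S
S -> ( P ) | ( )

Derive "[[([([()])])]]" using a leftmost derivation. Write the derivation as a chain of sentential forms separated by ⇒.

P⇒[P]⇒[[P]]⇒[[S]]⇒[[(P)]]⇒[[([P])]]⇒[[([S])]]⇒[[([(P)])]]⇒[[([([P])])]]⇒[[([([S])])]]⇒[[([([()])])]]

P ⇒ [P]   [P -> [ P ]]
[P] ⇒ [[P]]   [P -> [ P ]]
[[P]] ⇒ [[S]]   [P -> S]
[[S]] ⇒ [[(P)]]   [S -> ( P )]
[[(P)]] ⇒ [[([P])]]   [P -> [ P ]]
[[([P])]] ⇒ [[([S])]]   [P -> S]
[[([S])]] ⇒ [[([(P)])]]   [S -> ( P )]
[[([(P)])]] ⇒ [[([([P])])]]   [P -> [ P ]]
[[([([P])])]] ⇒ [[([([S])])]]   [P -> S]
[[([([S])])]] ⇒ [[([([()])])]]   [S -> ( )]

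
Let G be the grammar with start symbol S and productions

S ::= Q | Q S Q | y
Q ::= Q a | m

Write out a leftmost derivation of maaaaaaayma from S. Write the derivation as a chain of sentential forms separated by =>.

S => QSQ   [S ::= Q S Q]
QSQ => QaSQ   [Q ::= Q a]
QaSQ => QaaSQ   [Q ::= Q a]
QaaSQ => QaaaSQ   [Q ::= Q a]
QaaaSQ => QaaaaSQ   [Q ::= Q a]
QaaaaSQ => QaaaaaSQ   [Q ::= Q a]
QaaaaaSQ => QaaaaaaSQ   [Q ::= Q a]
QaaaaaaSQ => QaaaaaaaSQ   [Q ::= Q a]
QaaaaaaaSQ => maaaaaaaSQ   [Q ::= m]
maaaaaaaSQ => maaaaaaayQ   [S ::= y]
maaaaaaayQ => maaaaaaayQa   [Q ::= Q a]
maaaaaaayQa => maaaaaaayma   [Q ::= m]

S => QSQ => QaSQ => QaaSQ => QaaaSQ => QaaaaSQ => QaaaaaSQ => QaaaaaaSQ => QaaaaaaaSQ => maaaaaaaSQ => maaaaaaayQ => maaaaaaayQa => maaaaaaayma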